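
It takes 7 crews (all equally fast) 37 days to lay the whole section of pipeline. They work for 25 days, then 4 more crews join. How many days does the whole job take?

359/11 days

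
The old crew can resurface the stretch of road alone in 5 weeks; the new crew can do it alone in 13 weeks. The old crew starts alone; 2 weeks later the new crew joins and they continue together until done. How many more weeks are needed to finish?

13/6 weeks

In 2 weeks the old crew does 2/5 of the job, leaving 3/5.
The old crew and the new crew together work at 18/65 per week, so finishing takes 3/5 ÷ 18/65 = 13/6 weeks.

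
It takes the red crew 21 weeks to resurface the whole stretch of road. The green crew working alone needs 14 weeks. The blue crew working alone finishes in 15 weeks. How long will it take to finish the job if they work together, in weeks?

70/13 weeks

Combined rate: 1/21 + 1/14 + 1/15 = (10 + 15 + 14)/210 = 39/210 = 13/70 per week.
Time = 1 ÷ (13/70) = 70/13 weeks.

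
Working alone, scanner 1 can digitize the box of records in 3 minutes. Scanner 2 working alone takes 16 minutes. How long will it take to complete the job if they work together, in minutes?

48/19 minutes

Combined rate: 1/3 + 1/16 = (16 + 3)/48 = 19/48 per minute.
Time = 1 ÷ (19/48) = 48/19 minutes.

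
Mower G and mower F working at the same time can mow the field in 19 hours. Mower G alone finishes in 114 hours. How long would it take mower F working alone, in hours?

Combined rate is 1/19 per hour.
Known contribution: 1/114 per hour.
So mower F's rate is 1/19 − 1/114 = 5/114, meaning 114/5 hours alone.

114/5 hours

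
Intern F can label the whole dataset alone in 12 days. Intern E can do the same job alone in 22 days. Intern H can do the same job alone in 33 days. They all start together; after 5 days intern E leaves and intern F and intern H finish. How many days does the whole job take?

In the first 5 days the combined rate is 7/44, so 35/44 of the job is done, leaving 9/44.
After intern E leaves the rate is 5/44 per day; the remaining 9/44 takes 9/5 days.
Total = 5 + 9/5 = 34/5 days.

34/5 days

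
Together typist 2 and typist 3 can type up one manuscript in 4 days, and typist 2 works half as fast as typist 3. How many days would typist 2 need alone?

Let typist 3's rate be r; then typist 2's rate is (1/2)r, so together (1/2 + 1)r = (3/2)r = 1/4.
Thus r = 1/6 per day.
Typist 3 alone: 6 days; typist 2 alone: 12 days.

12 days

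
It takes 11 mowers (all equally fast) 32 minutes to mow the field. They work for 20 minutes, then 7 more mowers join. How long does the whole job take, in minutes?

82/3 minutes

One mower does 1/352 of the job per minute.
After 20 minutes with 11 mowers, 5/8 is done (3/8 left).
With 18 mowers the rate is 18/352 = 9/176, so the rest takes 3/8 ÷ 9/176 = 22/3 minutes.
Total = 20 + 22/3 = 82/3 minutes.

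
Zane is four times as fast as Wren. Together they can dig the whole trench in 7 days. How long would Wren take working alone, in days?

35 days

Let Wren's rate be r; then Zane's rate is 4r, so together (4 + 1)r = 5r = 1/7.
Thus r = 1/35 per day.
Wren alone: 35 days; Zane alone: 35/4 days.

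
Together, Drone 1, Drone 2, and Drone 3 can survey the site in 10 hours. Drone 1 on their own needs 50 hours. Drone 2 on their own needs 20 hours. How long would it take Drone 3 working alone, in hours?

100/3 hours

Combined rate is 1/10 per hour.
Known contribution: 1/50 + 1/20 = (2 + 5)/100 = 7/100 per hour.
So Drone 3's rate is 1/10 − 7/100 = 3/100, meaning 100/3 hours alone.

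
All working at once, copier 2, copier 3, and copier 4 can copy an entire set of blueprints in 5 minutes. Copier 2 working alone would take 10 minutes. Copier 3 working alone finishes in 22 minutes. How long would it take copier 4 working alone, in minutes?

55/3 minutes

Combined rate is 1/5 per minute.
Known contribution: 1/10 + 1/22 = (11 + 5)/110 = 16/110 = 8/55 per minute.
So copier 4's rate is 1/5 − 8/55 = 3/55, meaning 55/3 minutes alone.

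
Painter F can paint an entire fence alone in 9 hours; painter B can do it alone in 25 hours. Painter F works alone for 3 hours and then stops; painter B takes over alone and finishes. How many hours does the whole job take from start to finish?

59/3 hours

In 3 hours painter F does 3/9 = 1/3 of the job, leaving 2/3.
Painter B works at 1/25 per hour, so finishing takes 2/3 ÷ 1/25 = 50/3 hours.
Total time = 3 + 50/3 = 59/3 hours.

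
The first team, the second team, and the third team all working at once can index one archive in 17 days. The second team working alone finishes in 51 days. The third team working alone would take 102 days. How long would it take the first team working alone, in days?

34 days

Combined rate is 1/17 per day.
Known contribution: 1/51 + 1/102 = (2 + 1)/102 = 3/102 = 1/34 per day.
So the first team's rate is 1/17 − 1/34 = 1/34, meaning 34 days alone.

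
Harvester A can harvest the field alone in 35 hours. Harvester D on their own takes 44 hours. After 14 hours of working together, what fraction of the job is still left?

Combined rate: 1/35 + 1/44 = (44 + 35)/1540 = 79/1540 per hour.
In 14 hours they complete 14·79/1540 = 79/110 of the job.
So 31/110 remains.

31/110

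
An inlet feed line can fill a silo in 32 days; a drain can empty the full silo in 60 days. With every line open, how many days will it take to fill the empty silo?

Net rate = 1/32 − 1/60 = (15 − 8)/480 = 7/480 per day.
Filling time = 1 ÷ (7/480) = 480/7 days.

480/7 days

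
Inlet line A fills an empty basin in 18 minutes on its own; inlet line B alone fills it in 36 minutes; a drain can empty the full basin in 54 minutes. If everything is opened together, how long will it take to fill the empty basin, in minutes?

Net rate = 1/18 + 1/36 − 1/54 = (6 + 3 − 2)/108 = 7/108 per minute.
Filling time = 1 ÷ (7/108) = 108/7 minutes.

108/7 minutes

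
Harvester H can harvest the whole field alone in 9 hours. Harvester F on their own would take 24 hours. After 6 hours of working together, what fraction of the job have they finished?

11/12

Combined rate: 1/9 + 1/24 = (8 + 3)/72 = 11/72 per hour.
In 6 hours they complete 6·11/72 = 11/12 of the job.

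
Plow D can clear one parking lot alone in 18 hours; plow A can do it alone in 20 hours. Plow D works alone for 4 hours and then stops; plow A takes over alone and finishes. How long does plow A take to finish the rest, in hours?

In 4 hours plow D does 4/18 = 2/9 of the job, leaving 7/9.
Plow A works at 1/20 per hour, so finishing takes 7/9 ÷ 1/20 = 140/9 hours.

140/9 hours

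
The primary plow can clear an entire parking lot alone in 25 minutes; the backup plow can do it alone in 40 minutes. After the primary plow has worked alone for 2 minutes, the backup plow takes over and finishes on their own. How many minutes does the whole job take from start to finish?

In 2 minutes the primary plow does 2/25 of the job, leaving 23/25.
The backup plow works at 1/40 per minute, so finishing takes 23/25 ÷ 1/40 = 184/5 minutes.
Total time = 2 + 184/5 = 194/5 minutes.

194/5 minutes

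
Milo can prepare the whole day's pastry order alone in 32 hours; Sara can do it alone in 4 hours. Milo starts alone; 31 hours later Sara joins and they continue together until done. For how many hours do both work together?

1/9 hours

In 31 hours Milo does 31/32 of the job, leaving 1/32.
Milo and Sara together work at 9/32 per hour, so finishing takes 1/32 ÷ 9/32 = 1/9 hours.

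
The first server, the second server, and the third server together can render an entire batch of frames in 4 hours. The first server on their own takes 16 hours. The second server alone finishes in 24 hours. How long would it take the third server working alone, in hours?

Combined rate is 1/4 per hour.
Known contribution: 1/16 + 1/24 = (3 + 2)/48 = 5/48 per hour.
So the third server's rate is 1/4 − 5/48 = 7/48, meaning 48/7 hours alone.

48/7 hours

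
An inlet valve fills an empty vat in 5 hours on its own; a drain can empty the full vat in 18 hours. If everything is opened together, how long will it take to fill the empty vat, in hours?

90/13 hours

Net rate = 1/5 − 1/18 = (18 − 5)/90 = 13/90 per hour.
Filling time = 1 ÷ (13/90) = 90/13 hours.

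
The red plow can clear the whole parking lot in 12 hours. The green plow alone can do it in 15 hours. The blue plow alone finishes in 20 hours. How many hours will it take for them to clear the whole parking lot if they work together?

5 hours

Combined rate: 1/12 + 1/15 + 1/20 = (5 + 4 + 3)/60 = 12/60 = 1/5 per hour.
Time = 1 ÷ (1/5) = 5 hours.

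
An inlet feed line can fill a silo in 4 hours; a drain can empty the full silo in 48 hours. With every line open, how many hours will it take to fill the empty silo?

Net rate = 1/4 − 1/48 = (12 − 1)/48 = 11/48 per hour.
Filling time = 1 ÷ (11/48) = 48/11 hours.

48/11 hours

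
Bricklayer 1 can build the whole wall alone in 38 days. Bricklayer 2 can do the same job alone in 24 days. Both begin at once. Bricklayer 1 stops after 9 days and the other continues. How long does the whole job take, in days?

In the first 9 days the combined rate is 31/456, so 93/152 of the job is done, leaving 59/152.
After Bricklayer 1 leaves the rate is 1/24 per day; the remaining 59/152 takes 177/19 days.
Total = 9 + 177/19 = 348/19 days.

348/19 days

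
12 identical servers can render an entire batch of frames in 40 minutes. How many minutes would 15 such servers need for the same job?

32 minutes

Total work is 12·40 = 480 server-minutes.
With 15 servers: 480/15 = 32 minutes.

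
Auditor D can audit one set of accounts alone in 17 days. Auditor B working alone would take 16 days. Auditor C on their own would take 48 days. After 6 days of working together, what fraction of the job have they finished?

Combined rate: 1/17 + 1/16 + 1/48 = (48 + 51 + 17)/816 = 116/816 = 29/204 per day.
In 6 days they complete 6·29/204 = 29/34 of the job.

29/34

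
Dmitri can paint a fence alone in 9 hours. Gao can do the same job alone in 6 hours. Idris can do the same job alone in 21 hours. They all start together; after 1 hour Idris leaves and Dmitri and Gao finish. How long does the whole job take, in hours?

24/7 hours

In the first 1 hour the combined rate is 41/126, so 41/126 of the job is done, leaving 85/126.
After Idris leaves the rate is 5/18 per hour; the remaining 85/126 takes 17/7 hours.
Total = 1 + 17/7 = 24/7 hours.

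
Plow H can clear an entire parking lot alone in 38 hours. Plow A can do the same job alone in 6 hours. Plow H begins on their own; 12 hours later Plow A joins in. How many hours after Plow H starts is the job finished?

171/11 hours

In the first 12 hours Plow H alone does 12/38 = 6/19 of the job, leaving 13/19.
Once everyone is working, combined rate: 1/38 + 1/6 = (3 + 19)/114 = 22/114 = 11/57 per hour.
Remaining 13/19 at 11/57 per hour takes 39/11 hours.
Total from the start = 12 + 39/11 = 171/11 hours.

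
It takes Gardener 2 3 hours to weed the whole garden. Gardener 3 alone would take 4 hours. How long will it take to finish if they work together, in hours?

Combined rate: 1/3 + 1/4 = (4 + 3)/12 = 7/12 per hour.
Time = 1 ÷ (7/12) = 12/7 hours.

12/7 hours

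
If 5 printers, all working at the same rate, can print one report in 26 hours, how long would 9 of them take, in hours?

130/9 hours

Total work is 5·26 = 130 printer-hours.
With 9 printers: 130/9 hours.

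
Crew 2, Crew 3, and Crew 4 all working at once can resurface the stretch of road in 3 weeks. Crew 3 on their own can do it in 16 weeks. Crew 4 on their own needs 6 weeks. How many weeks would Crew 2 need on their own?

Combined rate is 1/3 per week.
Known contribution: 1/16 + 1/6 = (3 + 8)/48 = 11/48 per week.
So Crew 2's rate is 1/3 − 11/48 = 5/48, meaning 48/5 weeks alone.

48/5 weeks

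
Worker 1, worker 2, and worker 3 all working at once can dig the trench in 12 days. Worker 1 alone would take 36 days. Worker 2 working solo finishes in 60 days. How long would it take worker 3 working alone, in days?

Combined rate is 1/12 per day.
Known contribution: 1/36 + 1/60 = (5 + 3)/180 = 8/180 = 2/45 per day.
So worker 3's rate is 1/12 − 2/45 = 7/180, meaning 180/7 days alone.

180/7 days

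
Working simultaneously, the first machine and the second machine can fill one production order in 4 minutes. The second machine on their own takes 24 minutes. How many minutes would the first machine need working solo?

Combined rate is 1/4 per minute.
Known contribution: 1/24 per minute.
So the first machine's rate is 1/4 − 1/24 = 5/24, meaning 24/5 minutes alone.

24/5 minutes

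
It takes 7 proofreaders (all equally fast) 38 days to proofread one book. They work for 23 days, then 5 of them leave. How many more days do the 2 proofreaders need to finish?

One proofreader does 1/266 of the job per day.
After 23 days with 7 proofreaders, 23/38 is done (15/38 left).
With 2 proofreaders the rate is 2/266 = 1/133, so the rest takes 15/38 ÷ 1/133 = 105/2 days.

105/2 days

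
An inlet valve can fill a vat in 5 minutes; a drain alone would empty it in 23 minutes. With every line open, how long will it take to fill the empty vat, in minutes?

115/18 minutes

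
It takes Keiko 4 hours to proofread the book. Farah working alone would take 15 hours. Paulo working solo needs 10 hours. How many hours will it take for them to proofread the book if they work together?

12/5 hours

Combined rate: 1/4 + 1/15 + 1/10 = (15 + 4 + 6)/60 = 25/60 = 5/12 per hour.
Time = 1 ÷ (5/12) = 12/5 hours.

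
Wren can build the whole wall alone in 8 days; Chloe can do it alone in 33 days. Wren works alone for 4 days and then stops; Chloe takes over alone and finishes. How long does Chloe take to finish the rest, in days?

33/2 days

In 4 days Wren does 4/8 = 1/2 of the job, leaving 1/2.
Chloe works at 1/33 per day, so finishing takes 1/2 ÷ 1/33 = 33/2 days.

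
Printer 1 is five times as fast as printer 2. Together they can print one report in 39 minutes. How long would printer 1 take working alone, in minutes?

234/5 minutes

Let printer 2's rate be r; then printer 1's rate is 5r, so together (5 + 1)r = 6r = 1/39.
Thus r = 1/234 per minute.
Printer 2 alone: 234 minutes; printer 1 alone: 234/5 minutes.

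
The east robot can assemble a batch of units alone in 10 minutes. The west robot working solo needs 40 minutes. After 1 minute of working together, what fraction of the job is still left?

7/8

Combined rate: 1/10 + 1/40 = (4 + 1)/40 = 5/40 = 1/8 per minute.
In 1 minute they complete 1·1/8 = 1/8 of the job.
So 7/8 remains.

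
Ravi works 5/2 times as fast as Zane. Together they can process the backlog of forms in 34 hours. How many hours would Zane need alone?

Let Zane's rate be r; then Ravi's rate is (5/2)r, so together (5/2 + 1)r = (7/2)r = 1/34.
Thus r = 1/119 per hour.
Zane alone: 119 hours; Ravi alone: 238/5 hours.

119 hours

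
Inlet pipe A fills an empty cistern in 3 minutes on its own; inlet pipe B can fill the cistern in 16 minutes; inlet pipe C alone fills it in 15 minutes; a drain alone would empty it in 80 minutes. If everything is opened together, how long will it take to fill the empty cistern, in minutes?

20/9 minutes

Net rate = 1/3 + 1/16 + 1/15 − 1/80 = (80 + 15 + 16 − 3)/240 = 108/240 = 9/20 per minute.
Filling time = 1 ÷ (9/20) = 20/9 minutes.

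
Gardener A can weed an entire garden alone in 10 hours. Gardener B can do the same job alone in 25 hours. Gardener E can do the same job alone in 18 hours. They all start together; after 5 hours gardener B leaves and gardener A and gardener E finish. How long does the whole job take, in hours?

36/7 hours

In the first 5 hours the combined rate is 44/225, so 44/45 of the job is done, leaving 1/45.
After gardener B leaves the rate is 7/45 per hour; the remaining 1/45 takes 1/7 hours.
Total = 5 + 1/7 = 36/7 hours.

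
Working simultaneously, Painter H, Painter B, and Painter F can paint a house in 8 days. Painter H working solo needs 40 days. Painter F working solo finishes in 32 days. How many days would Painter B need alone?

Combined rate is 1/8 per day.
Known contribution: 1/40 + 1/32 = (4 + 5)/160 = 9/160 per day.
So Painter B's rate is 1/8 − 9/160 = 11/160, meaning 160/11 days alone.

160/11 days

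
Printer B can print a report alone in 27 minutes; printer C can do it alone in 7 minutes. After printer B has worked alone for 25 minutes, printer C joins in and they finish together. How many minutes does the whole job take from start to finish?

In 25 minutes printer B does 25/27 of the job, leaving 2/27.
Printer B and printer C together work at 34/189 per minute, so finishing takes 2/27 ÷ 34/189 = 7/17 minutes.
Total time = 25 + 7/17 = 432/17 minutes.

432/17 minutes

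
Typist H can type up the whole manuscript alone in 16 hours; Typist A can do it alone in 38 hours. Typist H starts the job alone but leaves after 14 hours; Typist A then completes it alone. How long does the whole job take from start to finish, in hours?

In 14 hours Typist H does 14/16 = 7/8 of the job, leaving 1/8.
Typist A works at 1/38 per hour, so finishing takes 1/8 ÷ 1/38 = 19/4 hours.
Total time = 14 + 19/4 = 75/4 hours.

75/4 hours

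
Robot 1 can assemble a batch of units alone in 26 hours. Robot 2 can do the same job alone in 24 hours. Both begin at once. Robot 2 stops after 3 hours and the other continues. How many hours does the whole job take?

In the first 3 hours the combined rate is 25/312, so 25/104 of the job is done, leaving 79/104.
After robot 2 leaves the rate is 1/26 per hour; the remaining 79/104 takes 79/4 hours.
Total = 3 + 79/4 = 91/4 hours.

91/4 hours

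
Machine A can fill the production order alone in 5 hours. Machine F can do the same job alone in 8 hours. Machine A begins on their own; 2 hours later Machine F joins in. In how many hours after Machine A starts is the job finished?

In the first 2 hours Machine A alone does 2/5 of the job, leaving 3/5.
Once everyone is working, combined rate: 1/5 + 1/8 = (8 + 5)/40 = 13/40 per hour.
Remaining 3/5 at 13/40 per hour takes 24/13 hours.
Total from the start = 2 + 24/13 = 50/13 hours.

50/13 hours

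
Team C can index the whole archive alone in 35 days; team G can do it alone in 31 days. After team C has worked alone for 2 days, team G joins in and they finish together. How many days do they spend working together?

31/2 days

In 2 days team C does 2/35 of the job, leaving 33/35.
Team C and team G together work at 66/1085 per day, so finishing takes 33/35 ÷ 66/1085 = 31/2 days.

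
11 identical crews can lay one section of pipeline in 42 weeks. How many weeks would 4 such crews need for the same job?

231/2 weeks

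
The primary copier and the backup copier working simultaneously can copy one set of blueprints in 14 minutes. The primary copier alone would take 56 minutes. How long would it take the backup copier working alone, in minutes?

Combined rate is 1/14 per minute.
Known contribution: 1/56 per minute.
So the backup copier's rate is 1/14 − 1/56 = 3/56, meaning 56/3 minutes alone.

56/3 minutes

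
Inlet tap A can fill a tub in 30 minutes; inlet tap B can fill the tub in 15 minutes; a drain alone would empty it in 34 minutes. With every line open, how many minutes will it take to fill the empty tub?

Net rate = 1/30 + 1/15 − 1/34 = (17 + 34 − 15)/510 = 36/510 = 6/85 per minute.
Filling time = 1 ÷ (6/85) = 85/6 minutes.

85/6 minutes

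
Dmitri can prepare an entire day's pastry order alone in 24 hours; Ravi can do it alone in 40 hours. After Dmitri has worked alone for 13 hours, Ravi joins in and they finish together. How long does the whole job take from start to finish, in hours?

159/8 hours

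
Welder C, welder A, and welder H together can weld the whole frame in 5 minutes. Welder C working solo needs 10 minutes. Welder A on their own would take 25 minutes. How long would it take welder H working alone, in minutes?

Combined rate is 1/5 per minute.
Known contribution: 1/10 + 1/25 = (5 + 2)/50 = 7/50 per minute.
So welder H's rate is 1/5 − 7/50 = 3/50, meaning 50/3 minutes alone.

50/3 minutes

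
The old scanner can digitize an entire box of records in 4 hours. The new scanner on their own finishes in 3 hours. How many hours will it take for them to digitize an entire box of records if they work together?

12/7 hours

With two workers the combined time is the product over the sum: 4·3/(4+3) = 12/7 hours.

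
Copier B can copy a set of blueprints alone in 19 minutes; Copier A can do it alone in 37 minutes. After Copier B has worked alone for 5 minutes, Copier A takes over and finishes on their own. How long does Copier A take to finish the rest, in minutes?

In 5 minutes Copier B does 5/19 of the job, leaving 14/19.
Copier A works at 1/37 per minute, so finishing takes 14/19 ÷ 1/37 = 518/19 minutes.

518/19 minutes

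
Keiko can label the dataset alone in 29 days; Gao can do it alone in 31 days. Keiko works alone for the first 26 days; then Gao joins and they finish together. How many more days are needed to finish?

31/20 days

In 26 days Keiko does 26/29 of the job, leaving 3/29.
Keiko and Gao together work at 60/899 per day, so finishing takes 3/29 ÷ 60/899 = 31/20 days.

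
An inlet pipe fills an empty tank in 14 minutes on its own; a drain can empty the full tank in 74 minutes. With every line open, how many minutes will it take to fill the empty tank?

Net rate = 1/14 − 1/74 = (37 − 7)/518 = 30/518 = 15/259 per minute.
Filling time = 1 ÷ (15/259) = 259/15 minutes.

259/15 minutes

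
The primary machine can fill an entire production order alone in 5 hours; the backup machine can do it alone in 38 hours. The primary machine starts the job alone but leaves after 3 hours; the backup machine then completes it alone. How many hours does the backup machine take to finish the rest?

76/5 hours

In 3 hours the primary machine does 3/5 of the job, leaving 2/5.
The backup machine works at 1/38 per hour, so finishing takes 2/5 ÷ 1/38 = 76/5 hours.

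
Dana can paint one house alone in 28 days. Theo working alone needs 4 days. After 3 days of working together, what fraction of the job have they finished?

6/7

Combined rate: 1/28 + 1/4 = (1 + 7)/28 = 8/28 = 2/7 per day.
In 3 days they complete 3·2/7 = 6/7 of the job.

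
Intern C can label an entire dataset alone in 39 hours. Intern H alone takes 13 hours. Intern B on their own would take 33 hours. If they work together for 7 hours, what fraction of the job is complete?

Combined rate: 1/39 + 1/13 + 1/33 = (11 + 33 + 13)/429 = 57/429 = 19/143 per hour.
In 7 hours they complete 7·19/143 = 133/143 of the job.

133/143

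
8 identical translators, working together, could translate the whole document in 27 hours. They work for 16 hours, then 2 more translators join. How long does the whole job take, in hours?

124/5 hours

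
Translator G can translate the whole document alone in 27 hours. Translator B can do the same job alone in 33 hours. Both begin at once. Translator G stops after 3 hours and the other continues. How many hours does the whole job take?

88/3 hours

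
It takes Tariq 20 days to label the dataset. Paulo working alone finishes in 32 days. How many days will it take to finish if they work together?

160/13 days

With two workers the combined time is the product over the sum: 20·32/(20+32) = 640/52 = 160/13 days.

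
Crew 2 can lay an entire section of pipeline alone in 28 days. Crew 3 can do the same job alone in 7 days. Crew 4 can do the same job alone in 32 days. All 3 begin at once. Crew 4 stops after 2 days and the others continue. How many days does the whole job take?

In the first 2 days the combined rate is 47/224, so 47/112 of the job is done, leaving 65/112.
After crew 4 leaves the rate is 5/28 per day; the remaining 65/112 takes 13/4 days.
Total = 2 + 13/4 = 21/4 days.

21/4 days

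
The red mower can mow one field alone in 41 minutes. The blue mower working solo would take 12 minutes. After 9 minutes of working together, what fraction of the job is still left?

5/164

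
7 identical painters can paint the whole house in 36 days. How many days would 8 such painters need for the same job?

Total work is 7·36 = 252 painter-days.
With 8 painters: 252/8 = 63/2 days.

63/2 days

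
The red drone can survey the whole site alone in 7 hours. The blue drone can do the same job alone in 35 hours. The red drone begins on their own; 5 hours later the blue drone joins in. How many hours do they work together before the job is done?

In the first 5 hours the red drone alone does 5/7 of the job, leaving 2/7.
Once everyone is working, combined rate: 1/7 + 1/35 = (5 + 1)/35 = 6/35 per hour.
Remaining 2/7 at 6/35 per hour takes 5/3 hours.

5/3 hours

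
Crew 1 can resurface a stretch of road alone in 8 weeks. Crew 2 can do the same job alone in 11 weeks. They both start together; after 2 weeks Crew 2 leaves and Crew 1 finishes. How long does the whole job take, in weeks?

In the first 2 weeks the combined rate is 19/88, so 19/44 of the job is done, leaving 25/44.
After Crew 2 leaves the rate is 1/8 per week; the remaining 25/44 takes 50/11 weeks.
Total = 2 + 50/11 = 72/11 weeks.

72/11 weeks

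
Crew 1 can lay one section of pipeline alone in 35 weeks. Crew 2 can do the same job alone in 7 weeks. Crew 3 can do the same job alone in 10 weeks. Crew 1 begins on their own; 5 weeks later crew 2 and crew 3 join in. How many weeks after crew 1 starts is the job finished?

In the first 5 weeks crew 1 alone does 5/35 = 1/7 of the job, leaving 6/7.
Once everyone is working, combined rate: 1/35 + 1/7 + 1/10 = (2 + 10 + 7)/70 = 19/70 per week.
Remaining 6/7 at 19/70 per week takes 60/19 weeks.
Total from the start = 5 + 60/19 = 155/19 weeks.

155/19 weeks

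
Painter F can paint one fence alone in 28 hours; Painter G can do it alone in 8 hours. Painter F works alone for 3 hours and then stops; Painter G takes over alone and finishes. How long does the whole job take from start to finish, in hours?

71/7 hours

In 3 hours Painter F does 3/28 of the job, leaving 25/28.
Painter G works at 1/8 per hour, so finishing takes 25/28 ÷ 1/8 = 50/7 hours.
Total time = 3 + 50/7 = 71/7 hours.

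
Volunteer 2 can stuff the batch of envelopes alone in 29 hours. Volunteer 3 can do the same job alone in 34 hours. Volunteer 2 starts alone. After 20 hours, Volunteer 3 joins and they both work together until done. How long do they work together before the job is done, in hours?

34/7 hours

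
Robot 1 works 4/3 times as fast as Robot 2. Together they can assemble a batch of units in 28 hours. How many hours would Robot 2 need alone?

Let Robot 2's rate be r; then Robot 1's rate is (4/3)r, so together (4/3 + 1)r = (7/3)r = 1/28.
Thus r = 3/196 per hour.
Robot 2 alone: 196/3 hours; Robot 1 alone: 49 hours.

196/3 hours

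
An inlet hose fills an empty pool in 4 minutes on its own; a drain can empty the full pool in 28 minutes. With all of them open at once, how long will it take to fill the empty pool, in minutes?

14/3 minutes

Net rate = 1/4 − 1/28 = (7 − 1)/28 = 6/28 = 3/14 per minute.
Filling time = 1 ÷ (3/14) = 14/3 minutes.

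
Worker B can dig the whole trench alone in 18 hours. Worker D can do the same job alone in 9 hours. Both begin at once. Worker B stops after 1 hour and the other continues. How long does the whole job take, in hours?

17/2 hours

In the first 1 hour the combined rate is 1/6, so 1/6 of the job is done, leaving 5/6.
After worker B leaves the rate is 1/9 per hour; the remaining 5/6 takes 15/2 hours.
Total = 1 + 15/2 = 17/2 hours.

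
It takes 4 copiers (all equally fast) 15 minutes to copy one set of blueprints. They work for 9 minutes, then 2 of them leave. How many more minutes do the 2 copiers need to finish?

12 minutes

One copier does 1/60 of the job per minute.
After 9 minutes with 4 copiers, 3/5 is done (2/5 left).
With 2 copiers the rate is 2/60 = 1/30, so the rest takes 2/5 ÷ 1/30 = 12 minutes.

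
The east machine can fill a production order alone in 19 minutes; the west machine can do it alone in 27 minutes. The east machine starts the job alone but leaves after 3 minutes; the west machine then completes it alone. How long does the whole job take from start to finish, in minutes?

489/19 minutes

In 3 minutes the east machine does 3/19 of the job, leaving 16/19.
The west machine works at 1/27 per minute, so finishing takes 16/19 ÷ 1/27 = 432/19 minutes.
Total time = 3 + 432/19 = 489/19 minutes.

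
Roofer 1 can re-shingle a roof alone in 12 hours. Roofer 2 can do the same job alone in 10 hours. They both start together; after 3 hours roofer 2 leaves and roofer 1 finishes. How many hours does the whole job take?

In the first 3 hours the combined rate is 11/60, so 11/20 of the job is done, leaving 9/20.
After roofer 2 leaves the rate is 1/12 per hour; the remaining 9/20 takes 27/5 hours.
Total = 3 + 27/5 = 42/5 hours.

42/5 hours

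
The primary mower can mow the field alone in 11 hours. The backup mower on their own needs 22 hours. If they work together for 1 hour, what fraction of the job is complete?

Combined rate: 1/11 + 1/22 = (2 + 1)/22 = 3/22 per hour.
In 1 hour they complete 1·3/22 = 3/22 of the job.

3/22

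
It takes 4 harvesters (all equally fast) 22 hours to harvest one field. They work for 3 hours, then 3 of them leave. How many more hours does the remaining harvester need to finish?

One harvester does 1/88 of the job per hour.
After 3 hours with 4 harvesters, 3/22 is done (19/22 left).
With 1 harvester the rate is 1/88, so the rest takes 19/22 ÷ 1/88 = 76 hours.

76 hours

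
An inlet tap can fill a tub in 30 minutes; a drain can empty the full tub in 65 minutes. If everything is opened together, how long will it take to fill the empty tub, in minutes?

Net rate = 1/30 − 1/65 = (13 − 6)/390 = 7/390 per minute.
Filling time = 1 ÷ (7/390) = 390/7 minutes.

390/7 minutes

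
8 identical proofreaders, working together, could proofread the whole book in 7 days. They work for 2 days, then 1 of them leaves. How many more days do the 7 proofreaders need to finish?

40/7 days

One proofreader does 1/56 of the job per day.
After 2 days with 8 proofreaders, 2/7 is done (5/7 left).
With 7 proofreaders the rate is 7/56 = 1/8, so the rest takes 5/7 ÷ 1/8 = 40/7 days.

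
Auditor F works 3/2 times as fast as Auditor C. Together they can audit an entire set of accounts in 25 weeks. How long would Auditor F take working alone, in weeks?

125/3 weeks

Let Auditor C's rate be r; then Auditor F's rate is (3/2)r, so together (3/2 + 1)r = (5/2)r = 1/25.
Thus r = 2/125 per week.
Auditor C alone: 125/2 weeks; Auditor F alone: 125/3 weeks.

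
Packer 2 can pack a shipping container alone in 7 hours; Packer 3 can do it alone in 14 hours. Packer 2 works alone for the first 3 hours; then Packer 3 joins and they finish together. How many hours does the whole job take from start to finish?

In 3 hours Packer 2 does 3/7 of the job, leaving 4/7.
Packer 2 and Packer 3 together work at 3/14 per hour, so finishing takes 4/7 ÷ 3/14 = 8/3 hours.
Total time = 3 + 8/3 = 17/3 hours.

17/3 hours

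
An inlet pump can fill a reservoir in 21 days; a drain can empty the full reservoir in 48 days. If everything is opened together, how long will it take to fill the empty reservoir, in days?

112/3 days

Net rate = 1/21 − 1/48 = (16 − 7)/336 = 9/336 = 3/112 per day.
Filling time = 1 ÷ (3/112) = 112/3 days.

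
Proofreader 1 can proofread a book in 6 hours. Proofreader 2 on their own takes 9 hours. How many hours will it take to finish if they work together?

Combined rate: 1/6 + 1/9 = (3 + 2)/18 = 5/18 per hour.
Time = 1 ÷ (5/18) = 18/5 hours.

18/5 hours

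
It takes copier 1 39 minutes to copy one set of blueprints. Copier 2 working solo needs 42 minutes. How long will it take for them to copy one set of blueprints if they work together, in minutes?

182/9 minutes

Combined rate: 1/39 + 1/42 = (14 + 13)/546 = 27/546 = 9/182 per minute.
Time = 1 ÷ (9/182) = 182/9 minutes.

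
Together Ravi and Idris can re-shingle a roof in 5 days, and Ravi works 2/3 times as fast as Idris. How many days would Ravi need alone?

Let Idris's rate be r; then Ravi's rate is (2/3)r, so together (2/3 + 1)r = (5/3)r = 1/5.
Thus r = 3/25 per day.
Idris alone: 25/3 days; Ravi alone: 25/2 days.

25/2 days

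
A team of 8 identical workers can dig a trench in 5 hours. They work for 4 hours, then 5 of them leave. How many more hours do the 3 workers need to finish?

8/3 hours

One worker does 1/40 of the job per hour.
After 4 hours with 8 workers, 4/5 is done (1/5 left).
With 3 workers the rate is 3/40, so the rest takes 1/5 ÷ 3/40 = 8/3 hours.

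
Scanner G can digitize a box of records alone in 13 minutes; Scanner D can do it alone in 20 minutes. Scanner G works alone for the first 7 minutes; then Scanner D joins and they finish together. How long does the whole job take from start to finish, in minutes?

117/11 minutes

In 7 minutes Scanner G does 7/13 of the job, leaving 6/13.
Scanner G and Scanner D together work at 33/260 per minute, so finishing takes 6/13 ÷ 33/260 = 40/11 minutes.
Total time = 7 + 40/11 = 117/11 minutes.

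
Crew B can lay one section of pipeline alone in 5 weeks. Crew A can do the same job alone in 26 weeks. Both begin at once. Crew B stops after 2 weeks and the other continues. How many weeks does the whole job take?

78/5 weeks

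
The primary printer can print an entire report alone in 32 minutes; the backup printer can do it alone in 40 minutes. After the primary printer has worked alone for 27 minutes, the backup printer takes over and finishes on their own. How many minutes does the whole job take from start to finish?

133/4 minutes

In 27 minutes the primary printer does 27/32 of the job, leaving 5/32.
The backup printer works at 1/40 per minute, so finishing takes 5/32 ÷ 1/40 = 25/4 minutes.
Total time = 27 + 25/4 = 133/4 minutes.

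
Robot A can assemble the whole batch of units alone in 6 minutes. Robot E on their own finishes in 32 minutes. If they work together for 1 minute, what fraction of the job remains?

Combined rate: 1/6 + 1/32 = (16 + 3)/96 = 19/96 per minute.
In 1 minute they complete 1·19/96 = 19/96 of the job.
So 77/96 remains.

77/96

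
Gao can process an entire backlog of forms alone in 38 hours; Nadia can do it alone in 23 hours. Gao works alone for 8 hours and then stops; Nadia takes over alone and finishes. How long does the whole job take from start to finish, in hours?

497/19 hours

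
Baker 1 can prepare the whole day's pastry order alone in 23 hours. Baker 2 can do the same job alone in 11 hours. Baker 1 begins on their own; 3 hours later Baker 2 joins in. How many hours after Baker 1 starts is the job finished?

161/17 hours

In the first 3 hours Baker 1 alone does 3/23 of the job, leaving 20/23.
Once everyone is working, combined rate: 1/23 + 1/11 = (11 + 23)/253 = 34/253 per hour.
Remaining 20/23 at 34/253 per hour takes 110/17 hours.
Total from the start = 3 + 110/17 = 161/17 hours.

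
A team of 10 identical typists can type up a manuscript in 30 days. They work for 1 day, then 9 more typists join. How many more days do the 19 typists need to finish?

290/19 days

One typist does 1/300 of the job per day.
After 1 day with 10 typists, 1/30 is done (29/30 left).
With 19 typists the rate is 19/300, so the rest takes 29/30 ÷ 19/300 = 290/19 days.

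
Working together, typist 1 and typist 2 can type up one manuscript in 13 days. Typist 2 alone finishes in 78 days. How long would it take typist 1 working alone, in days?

78/5 days

Combined rate is 1/13 per day.
Known contribution: 1/78 per day.
So typist 1's rate is 1/13 − 1/78 = 5/78, meaning 78/5 days alone.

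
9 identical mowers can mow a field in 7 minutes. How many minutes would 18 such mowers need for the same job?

7/2 minutes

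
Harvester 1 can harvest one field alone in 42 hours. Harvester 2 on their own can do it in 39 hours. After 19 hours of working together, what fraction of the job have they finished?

171/182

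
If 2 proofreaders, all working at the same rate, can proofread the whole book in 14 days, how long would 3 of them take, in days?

28/3 days

Total work is 2·14 = 28 proofreader-days.
With 3 proofreaders: 28/3 days.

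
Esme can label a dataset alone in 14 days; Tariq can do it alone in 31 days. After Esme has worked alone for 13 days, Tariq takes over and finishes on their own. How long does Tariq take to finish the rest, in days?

31/14 days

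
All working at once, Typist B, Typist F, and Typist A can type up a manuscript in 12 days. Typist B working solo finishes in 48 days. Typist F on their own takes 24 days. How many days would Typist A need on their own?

Combined rate is 1/12 per day.
Known contribution: 1/48 + 1/24 = (1 + 2)/48 = 3/48 = 1/16 per day.
So Typist A's rate is 1/12 − 1/16 = 1/48, meaning 48 days alone.

48 days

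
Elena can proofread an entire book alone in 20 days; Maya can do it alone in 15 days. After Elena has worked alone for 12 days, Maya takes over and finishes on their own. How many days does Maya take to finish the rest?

6 days

In 12 days Elena does 12/20 = 3/5 of the job, leaving 2/5.
Maya works at 1/15 per day, so finishing takes 2/5 ÷ 1/15 = 6 days.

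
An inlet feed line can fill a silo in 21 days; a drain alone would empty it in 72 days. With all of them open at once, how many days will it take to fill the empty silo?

Net rate = 1/21 − 1/72 = (24 − 7)/504 = 17/504 per day.
Filling time = 1 ÷ (17/504) = 504/17 days.

504/17 days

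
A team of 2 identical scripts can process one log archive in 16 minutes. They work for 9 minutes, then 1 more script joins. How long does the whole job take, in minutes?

41/3 minutes

One script does 1/32 of the job per minute.
After 9 minutes with 2 scripts, 9/16 is done (7/16 left).
With 3 scripts the rate is 3/32, so the rest takes 7/16 ÷ 3/32 = 14/3 minutes.
Total = 9 + 14/3 = 41/3 minutes.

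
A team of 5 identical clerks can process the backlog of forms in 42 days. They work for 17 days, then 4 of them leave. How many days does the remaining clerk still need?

125 days

One clerk does 1/210 of the job per day.
After 17 days with 5 clerks, 17/42 is done (25/42 left).
With 1 clerk the rate is 1/210, so the rest takes 25/42 ÷ 1/210 = 125 days.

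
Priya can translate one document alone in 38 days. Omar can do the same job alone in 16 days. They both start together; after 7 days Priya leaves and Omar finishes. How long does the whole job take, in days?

248/19 days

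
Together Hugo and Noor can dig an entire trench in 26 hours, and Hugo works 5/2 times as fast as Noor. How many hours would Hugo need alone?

Let Noor's rate be r; then Hugo's rate is (5/2)r, so together (5/2 + 1)r = (7/2)r = 1/26.
Thus r = 1/91 per hour.
Noor alone: 91 hours; Hugo alone: 182/5 hours.

182/5 hours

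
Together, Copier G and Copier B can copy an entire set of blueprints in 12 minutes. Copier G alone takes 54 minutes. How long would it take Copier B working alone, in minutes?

108/7 minutes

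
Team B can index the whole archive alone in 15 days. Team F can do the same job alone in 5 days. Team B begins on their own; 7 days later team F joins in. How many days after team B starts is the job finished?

9 days

In the first 7 days team B alone does 7/15 of the job, leaving 8/15.
Once everyone is working, combined rate: 1/15 + 1/5 = (1 + 3)/15 = 4/15 per day.
Remaining 8/15 at 4/15 per day takes 2 days.
Total from the start = 7 + 2 = 9 days.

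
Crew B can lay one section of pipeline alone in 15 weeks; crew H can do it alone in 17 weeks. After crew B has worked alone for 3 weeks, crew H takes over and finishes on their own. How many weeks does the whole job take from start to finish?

In 3 weeks crew B does 3/15 = 1/5 of the job, leaving 4/5.
Crew H works at 1/17 per week, so finishing takes 4/5 ÷ 1/17 = 68/5 weeks.
Total time = 3 + 68/5 = 83/5 weeks.

83/5 weeks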